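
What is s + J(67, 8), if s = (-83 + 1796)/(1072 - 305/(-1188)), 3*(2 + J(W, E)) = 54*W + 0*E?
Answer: 1535739608/1273841 ≈ 1205.6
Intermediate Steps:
J(W, E) = -2 + 18*W (J(W, E) = -2 + (54*W + 0*E)/3 = -2 + (54*W + 0)/3 = -2 + (54*W)/3 = -2 + 18*W)
s = 2035044/1273841 (s = 1713/(1072 - 305*(-1/1188)) = 1713/(1072 + 305/1188) = 1713/(1273841/1188) = 1713*(1188/1273841) = 2035044/1273841 ≈ 1.5976)
s + J(67, 8) = 2035044/1273841 + (-2 + 18*67) = 2035044/1273841 + (-2 + 1206) = 2035044/1273841 + 1204 = 1535739608/1273841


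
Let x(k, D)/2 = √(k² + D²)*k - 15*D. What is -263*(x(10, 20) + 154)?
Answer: 117298 - 52600*√5 ≈ -319.18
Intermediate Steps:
x(k, D) = -30*D + 2*k*√(D² + k²) (x(k, D) = 2*(√(k² + D²)*k - 15*D) = 2*(√(D² + k²)*k - 15*D) = 2*(k*√(D² + k²) - 15*D) = 2*(-15*D + k*√(D² + k²)) = -30*D + 2*k*√(D² + k²))
-263*(x(10, 20) + 154) = -263*((-30*20 + 2*10*√(20² + 10²)) + 154) = -263*((-600 + 2*10*√(400 + 100)) + 154) = -263*((-600 + 2*10*√500) + 154) = -263*((-600 + 2*10*(10*√5)) + 154) = -263*((-600 + 200*√5) + 154) = -263*(-446 + 200*√5) = 117298 - 52600*√5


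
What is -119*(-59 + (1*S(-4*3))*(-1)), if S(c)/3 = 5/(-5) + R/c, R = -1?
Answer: 26775/4 ≈ 6693.8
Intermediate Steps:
S(c) = -3 - 3/c (S(c) = 3*(5/(-5) - 1/c) = 3*(5*(-⅕) - 1/c) = 3*(-1 - 1/c) = -3 - 3/c)
-119*(-59 + (1*S(-4*3))*(-1)) = -119*(-59 + (1*(-3 - 3/((-4*3))))*(-1)) = -119*(-59 + (1*(-3 - 3/(-12)))*(-1)) = -119*(-59 + (1*(-3 - 3*(-1/12)))*(-1)) = -119*(-59 + (1*(-3 + ¼))*(-1)) = -119*(-59 + (1*(-11/4))*(-1)) = -119*(-59 - 11/4*(-1)) = -119*(-59 + 11/4) = -119*(-225/4) = 26775/4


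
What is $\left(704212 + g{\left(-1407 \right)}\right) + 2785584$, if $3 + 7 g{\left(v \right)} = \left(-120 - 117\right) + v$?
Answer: $\frac{24426925}{7} \approx 3.4896 \cdot 10^{6}$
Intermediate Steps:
$g{\left(v \right)} = - \frac{240}{7} + \frac{v}{7}$ ($g{\left(v \right)} = - \frac{3}{7} + \frac{\left(-120 - 117\right) + v}{7} = - \frac{3}{7} + \frac{-237 + v}{7} = - \frac{3}{7} + \left(- \frac{237}{7} + \frac{v}{7}\right) = - \frac{240}{7} + \frac{v}{7}$)
$\left(704212 + g{\left(-1407 \right)}\right) + 2785584 = \left(704212 + \left(- \frac{240}{7} + \frac{1}{7} \left(-1407\right)\right)\right) + 2785584 = \left(704212 - \frac{1647}{7}\right) + 2785584 = \frac{4927837}{7} + 2785584 = \frac{24426925}{7}$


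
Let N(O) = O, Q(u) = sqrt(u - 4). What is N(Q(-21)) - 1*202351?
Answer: -202351 + 5*I ≈ -2.0235e+5 + 5.0*I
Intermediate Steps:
Q(u) = sqrt(-4 + u)
N(Q(-21)) - 1*202351 = sqrt(-4 - 21) - 1*202351 = sqrt(-25) - 202351 = 5*I - 202351 = -202351 + 5*I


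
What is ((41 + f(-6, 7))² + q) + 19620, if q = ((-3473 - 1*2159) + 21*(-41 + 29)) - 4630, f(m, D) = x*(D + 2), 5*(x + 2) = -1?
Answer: 238886/25 ≈ 9555.4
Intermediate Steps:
x = -11/5 (x = -2 + (⅕)*(-1) = -2 - ⅕ = -11/5 ≈ -2.2000)
f(m, D) = -22/5 - 11*D/5 (f(m, D) = -11*(D + 2)/5 = -11*(2 + D)/5 = -22/5 - 11*D/5)
q = -10514 (q = ((-3473 - 2159) + 21*(-12)) - 4630 = (-5632 - 252) - 4630 = -5884 - 4630 = -10514)
((41 + f(-6, 7))² + q) + 19620 = ((41 + (-22/5 - 11/5*7))² - 10514) + 19620 = ((41 + (-22/5 - 77/5))² - 10514) + 19620 = ((41 - 99/5)² - 10514) + 19620 = ((106/5)² - 10514) + 19620 = (11236/25 - 10514) + 19620 = -251614/25 + 19620 = 238886/25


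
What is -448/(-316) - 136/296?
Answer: 2801/2923 ≈ 0.95826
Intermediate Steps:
-448/(-316) - 136/296 = -448*(-1/316) - 136*1/296 = 112/79 - 17/37 = 2801/2923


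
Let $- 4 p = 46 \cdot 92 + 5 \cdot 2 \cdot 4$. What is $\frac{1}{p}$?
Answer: $- \frac{1}{1068} \approx -0.00093633$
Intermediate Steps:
$p = -1068$ ($p = - \frac{46 \cdot 92 + 5 \cdot 2 \cdot 4}{4} = - \frac{4232 + 10 \cdot 4}{4} = - \frac{4232 + 40}{4} = \left(- \frac{1}{4}\right) 4272 = -1068$)
$\frac{1}{p} = \frac{1}{-1068} = - \frac{1}{1068}$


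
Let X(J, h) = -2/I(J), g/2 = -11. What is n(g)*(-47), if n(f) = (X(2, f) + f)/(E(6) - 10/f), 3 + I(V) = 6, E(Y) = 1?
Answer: 8789/12 ≈ 732.42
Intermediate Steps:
g = -22 (g = 2*(-11) = -22)
I(V) = 3 (I(V) = -3 + 6 = 3)
X(J, h) = -2/3
n(f) = (-2/3 + f)/(1 - 10/f)
n(g)*(-47) = ((1/3)*(-22)*(-2 + 3*(-22))/(-10 - 22))*(-47) = ((1/3)*(-22)*(-2 - 66)/(-32))*(-47) = ((1/3)*(-22)*(-1/32)*(-68))*(-47) = -187/12*(-47) = 8789/12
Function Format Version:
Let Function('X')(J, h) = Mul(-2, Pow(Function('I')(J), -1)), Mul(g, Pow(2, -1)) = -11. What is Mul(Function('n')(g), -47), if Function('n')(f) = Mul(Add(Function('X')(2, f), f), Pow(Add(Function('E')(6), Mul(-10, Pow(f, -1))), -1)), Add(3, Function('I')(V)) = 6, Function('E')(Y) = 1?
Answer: Rational(8789, 12) ≈ 732.42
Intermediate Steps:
g = -22 (g = Mul(2, -11) = -22)
Function('I')(V) = 3 (Function('I')(V) = Add(-3, 6) = 3)
Function('X')(J, h) = Rational(-2, 3) (Function('X')(J, h) = Mul(-2, Pow(3, -1)) = Mul(-2, Rational(1, 3)) = Rational(-2, 3))
Function('n')(f) = Mul(Pow(Add(1, Mul(-10, Pow(f, -1))), -1), Add(Rational(-2, 3), f)) (Function('n')(f) = Mul(Add(Rational(-2, 3), f), Pow(Add(1, Mul(-10, Pow(f, -1))), -1)) = Mul(Pow(Add(1, Mul(-10, Pow(f, -1))), -1), Add(Rational(-2, 3), f)))
Mul(Function('n')(g), -47) = Mul(Mul(Rational(1, 3), -22, Pow(Add(-10, -22), -1), Add(-2, Mul(3, -22))), -47) = Mul(Mul(Rational(1, 3), -22, Pow(-32, -1), Add(-2, -66)), -47) = Mul(Mul(Rational(1, 3), -22, Rational(-1, 32), -68), -47) = Mul(Rational(-187, 12), -47) = Rational(8789, 12)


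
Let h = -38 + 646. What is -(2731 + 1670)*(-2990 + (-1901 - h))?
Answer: 24201099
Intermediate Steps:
h = 608
-(2731 + 1670)*(-2990 + (-1901 - h)) = -(2731 + 1670)*(-2990 + (-1901 - 1*608)) = -4401*(-2990 + (-1901 - 608)) = -4401*(-2990 - 2509) = -4401*(-5499) = -1*(-24201099) = 24201099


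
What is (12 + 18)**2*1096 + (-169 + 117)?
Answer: 986348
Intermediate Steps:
(12 + 18)**2*1096 + (-169 + 117) = 30**2*1096 - 52 = 900*1096 - 52 = 986400 - 52 = 986348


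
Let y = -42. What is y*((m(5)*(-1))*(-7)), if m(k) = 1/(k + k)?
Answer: -147/5 ≈ -29.400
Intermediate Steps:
m(k) = 1/(2*k)
y*((m(5)*(-1))*(-7)) = -42*((½)/5)*(-1)*(-7) = -42*((½)*(⅕))*(-1)*(-7) = -42*(⅒)*(-1)*(-7) = -(-21)*(-7)/5 = -42*7/10 = -147/5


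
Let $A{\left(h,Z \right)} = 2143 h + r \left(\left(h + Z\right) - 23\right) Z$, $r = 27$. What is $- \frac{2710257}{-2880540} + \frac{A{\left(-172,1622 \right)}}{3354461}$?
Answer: $\frac{62682090701719}{3220886362980} \approx 19.461$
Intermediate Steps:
$A{\left(h,Z \right)} = 2143 h + Z \left(-621 + 27 Z + 27 h\right)$ ($A{\left(h,Z \right)} = 2143 h + 27 \left(\left(h + Z\right) - 23\right) Z = 2143 h + 27 \left(\left(Z + h\right) - 23\right) Z = 2143 h + 27 \left(-23 + Z + h\right) Z = 2143 h + \left(-621 + 27 Z + 27 h\right) Z = 2143 h + Z \left(-621 + 27 Z + 27 h\right)$)
$- \frac{2710257}{-2880540} + \frac{A{\left(-172,1622 \right)}}{3354461} = - \frac{2710257}{-2880540} + \frac{\left(-621\right) 1622 + 27 \cdot 1622^{2} + 2143 \left(-172\right) + 27 \cdot 1622 \left(-172\right)}{3354461} = \left(-2710257\right) \left(- \frac{1}{2880540}\right) + \left(-1007262 + 27 \cdot 2630884 - 368596 - 7532568\right) \frac{1}{3354461} = \frac{903419}{960180} + \left(-1007262 + 71033868 - 368596 - 7532568\right) \frac{1}{3354461} = \frac{903419}{960180} + 62125442 \cdot \frac{1}{3354461} = \frac{903419}{960180} + \frac{62125442}{3354461} = \frac{62682090701719}{3220886362980}$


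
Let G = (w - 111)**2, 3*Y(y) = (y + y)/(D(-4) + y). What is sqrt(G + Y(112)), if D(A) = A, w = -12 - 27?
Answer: 2*sqrt(455639)/9 ≈ 150.00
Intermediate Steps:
w = -39
Y(y) = 2*y/(3*(-4 + y)) (Y(y) = ((y + y)/(-4 + y))/3 = ((2*y)/(-4 + y))/3 = (2*y/(-4 + y))/3 = 2*y/(3*(-4 + y)))
G = 22500 (G = (-39 - 111)**2 = (-150)**2 = 22500)
sqrt(G + Y(112)) = sqrt(22500 + (2/3)*112/(-4 + 112)) = sqrt(22500 + (2/3)*112/108) = sqrt(22500 + (2/3)*112*(1/108)) = sqrt(22500 + 56/81) = sqrt(1822556/81) = 2*sqrt(455639)/9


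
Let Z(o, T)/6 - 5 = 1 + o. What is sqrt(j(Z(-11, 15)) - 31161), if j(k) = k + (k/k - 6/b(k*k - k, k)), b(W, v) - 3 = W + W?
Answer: 4*I*sqrt(83528778)/207 ≈ 176.61*I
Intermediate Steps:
Z(o, T) = 36 + 6*o (Z(o, T) = 30 + 6*(1 + o) = 30 + (6 + 6*o) = 36 + 6*o)
b(W, v) = 3 + 2*W (b(W, v) = 3 + (W + W) = 3 + 2*W)
j(k) = 1 + k - 6/(3 - 2*k + 2*k**2) (j(k) = k + (k/k - 6/(3 + 2*(k*k - k))) = k + (1 - 6/(3 + 2*(k**2 - k))) = k + (1 - 6/(3 + (-2*k + 2*k**2))) = k + (1 - 6/(3 - 2*k + 2*k**2)) = 1 + k - 6/(3 - 2*k + 2*k**2))
sqrt(j(Z(-11, 15)) - 31161) = sqrt((-3 + (36 + 6*(-11)) + 2*(36 + 6*(-11))**3)/(3 - 2*(36 + 6*(-11)) + 2*(36 + 6*(-11))**2) - 31161) = sqrt((-3 + (36 - 66) + 2*(36 - 66)**3)/(3 - 2*(36 - 66) + 2*(36 - 66)**2) - 31161) = sqrt((-3 - 30 + 2*(-30)**3)/(3 - 2*(-30) + 2*(-30)**2) - 31161) = sqrt((-3 - 30 + 2*(-27000))/(3 + 60 + 2*900) - 31161) = sqrt((-3 - 30 - 54000)/(3 + 60 + 1800) - 31161) = sqrt(-54033/1863 - 31161) = sqrt((1/1863)*(-54033) - 31161) = sqrt(-18011/621 - 31161) = sqrt(-19368992/621) = 4*I*sqrt(83528778)/207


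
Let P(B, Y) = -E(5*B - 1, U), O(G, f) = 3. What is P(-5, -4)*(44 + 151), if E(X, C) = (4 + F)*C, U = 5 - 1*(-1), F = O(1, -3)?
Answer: -8190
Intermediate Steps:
F = 3
U = 6 (U = 5 + 1 = 6)
E(X, C) = 7*C (E(X, C) = (4 + 3)*C = 7*C)
P(B, Y) = -42 (P(B, Y) = -7*6 = -1*42 = -42)
P(-5, -4)*(44 + 151) = -42*(44 + 151) = -42*195 = -8190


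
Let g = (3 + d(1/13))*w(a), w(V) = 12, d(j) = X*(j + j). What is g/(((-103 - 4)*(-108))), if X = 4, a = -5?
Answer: 47/12519 ≈ 0.0037543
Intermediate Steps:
d(j) = 8*j (d(j) = 4*(j + j) = 4*(2*j) = 8*j)
g = 564/13 (g = (3 + 8*(1/13))*12 = (3 + 8/13)*12 = (47/13)*12 = 564/13 ≈ 43.385)
g/(((-103 - 4)*(-108))) = 564/(13*(((-103 - 4)*(-108)))) = 564/(13*((-107*(-108)))) = (564/13)/11556 = (564/13)*(1/11556) = 47/12519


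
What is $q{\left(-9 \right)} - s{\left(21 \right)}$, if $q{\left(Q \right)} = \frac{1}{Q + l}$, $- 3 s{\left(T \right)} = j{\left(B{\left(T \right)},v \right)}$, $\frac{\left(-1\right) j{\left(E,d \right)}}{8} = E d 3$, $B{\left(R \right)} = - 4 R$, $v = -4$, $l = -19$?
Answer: $- \frac{75265}{28} \approx -2688.0$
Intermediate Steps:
$j{\left(E,d \right)} = - 24 E d$ ($j{\left(E,d \right)} = - 8 E d 3 = - 8 \cdot 3 E d = - 24 E d$)
$s{\left(T \right)} = 128 T$ ($s{\left(T \right)} = - \frac{\left(-24\right) \left(- 4 T\right) \left(-4\right)}{3} = - \frac{\left(-384\right) T}{3} = 128 T$)
$q{\left(Q \right)} = \frac{1}{-19 + Q}$ ($q{\left(Q \right)} = \frac{1}{Q - 19} = \frac{1}{-19 + Q}$)
$q{\left(-9 \right)} - s{\left(21 \right)} = \frac{1}{-19 - 9} - 128 \cdot 21 = \frac{1}{-28} - 2688 = - \frac{1}{28} - 2688 = - \frac{75265}{28}$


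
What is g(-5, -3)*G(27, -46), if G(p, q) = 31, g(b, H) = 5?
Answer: 155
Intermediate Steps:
g(-5, -3)*G(27, -46) = 5*31 = 155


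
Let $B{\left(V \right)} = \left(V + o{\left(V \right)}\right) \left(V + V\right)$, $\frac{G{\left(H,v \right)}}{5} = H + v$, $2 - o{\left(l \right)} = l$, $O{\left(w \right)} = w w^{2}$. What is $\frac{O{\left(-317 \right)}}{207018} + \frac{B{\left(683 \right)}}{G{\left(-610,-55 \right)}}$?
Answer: $- \frac{15211927343}{98333550} \approx -154.7$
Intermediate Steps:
$O{\left(w \right)} = w^{3}$
$o{\left(l \right)} = 2 - l$
$G{\left(H,v \right)} = 5 H + 5 v$ ($G{\left(H,v \right)} = 5 \left(H + v\right) = 5 H + 5 v$)
$B{\left(V \right)} = 4 V$ ($B{\left(V \right)} = \left(V - \left(-2 + V\right)\right) \left(V + V\right) = 2 \cdot 2 V = 4 V$)
$\frac{O{\left(-317 \right)}}{207018} + \frac{B{\left(683 \right)}}{G{\left(-610,-55 \right)}} = \frac{\left(-317\right)^{3}}{207018} + \frac{4 \cdot 683}{5 \left(-610\right) + 5 \left(-55\right)} = \left(-31855013\right) \frac{1}{207018} + \frac{2732}{-3050 - 275} = - \frac{31855013}{207018} + \frac{2732}{-3325} = - \frac{31855013}{207018} + 2732 \left(- \frac{1}{3325}\right) = - \frac{31855013}{207018} - \frac{2732}{3325} = - \frac{15211927343}{98333550}$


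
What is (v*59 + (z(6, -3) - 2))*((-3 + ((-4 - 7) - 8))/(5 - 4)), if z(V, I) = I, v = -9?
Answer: 11792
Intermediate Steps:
(v*59 + (z(6, -3) - 2))*((-3 + ((-4 - 7) - 8))/(5 - 4)) = (-9*59 + (-3 - 2))*((-3 + ((-4 - 7) - 8))/(5 - 4)) = (-531 - 5)*((-3 + (-11 - 8))/1) = -536*(-3 - 19) = -(-11792) = -536*(-22) = 11792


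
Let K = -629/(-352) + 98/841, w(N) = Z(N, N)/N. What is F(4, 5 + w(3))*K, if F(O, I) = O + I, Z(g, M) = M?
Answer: 2817425/148016 ≈ 19.035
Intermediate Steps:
w(N) = 1 (w(N) = N/N = 1)
F(O, I) = I + O
K = 563485/296032 (K = -629*(-1/352) + 98*(1/841) = 629/352 + 98/841 = 563485/296032 ≈ 1.9035)
F(4, 5 + w(3))*K = ((5 + 1) + 4)*(563485/296032) = (6 + 4)*(563485/296032) = 10*(563485/296032) = 2817425/148016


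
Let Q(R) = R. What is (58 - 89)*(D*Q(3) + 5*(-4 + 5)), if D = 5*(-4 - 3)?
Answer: 3100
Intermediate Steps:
D = -35 (D = 5*(-7) = -35)
(58 - 89)*(D*Q(3) + 5*(-4 + 5)) = (58 - 89)*(-35*3 + 5*(-4 + 5)) = -31*(-105 + 5*1) = -31*(-105 + 5) = -31*(-100) = 3100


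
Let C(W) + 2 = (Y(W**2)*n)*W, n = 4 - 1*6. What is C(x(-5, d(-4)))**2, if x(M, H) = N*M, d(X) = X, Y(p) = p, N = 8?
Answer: 16383488004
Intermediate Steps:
n = -2 (n = 4 - 6 = -2)
x(M, H) = 8*M
C(W) = -2 - 2*W**3 (C(W) = -2 + (W**2*(-2))*W = -2 + (-2*W**2)*W = -2 - 2*W**3)
C(x(-5, d(-4)))**2 = (-2 - 2*(8*(-5))**3)**2 = (-2 - 2*(-40)**3)**2 = (-2 - 2*(-64000))**2 = (-2 + 128000)**2 = 127998**2 = 16383488004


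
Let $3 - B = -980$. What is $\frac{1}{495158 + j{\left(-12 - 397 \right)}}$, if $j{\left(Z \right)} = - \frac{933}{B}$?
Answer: $\frac{983}{486739381} \approx 2.0196 \cdot 10^{-6}$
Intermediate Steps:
$B = 983$ ($B = 3 - -980 = 3 + 980 = 983$)
$j{\left(Z \right)} = - \frac{933}{983}$
$\frac{1}{495158 + j{\left(-12 - 397 \right)}} = \frac{1}{495158 - \frac{933}{983}} = \frac{1}{\frac{486739381}{983}} = \frac{983}{486739381}$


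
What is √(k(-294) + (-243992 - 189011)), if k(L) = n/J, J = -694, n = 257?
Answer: 3*I*√23172223474/694 ≈ 658.03*I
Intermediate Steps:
k(L) = -257/694 (k(L) = 257/(-694) = 257*(-1/694) = -257/694)
√(k(-294) + (-243992 - 189011)) = √(-257/694 + (-243992 - 189011)) = √(-257/694 - 433003) = √(-300504339/694) = 3*I*√23172223474/694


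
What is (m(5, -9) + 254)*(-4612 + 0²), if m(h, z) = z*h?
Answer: -963908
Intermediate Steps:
m(h, z) = h*z
(m(5, -9) + 254)*(-4612 + 0²) = (5*(-9) + 254)*(-4612 + 0²) = (-45 + 254)*(-4612 + 0) = 209*(-4612) = -963908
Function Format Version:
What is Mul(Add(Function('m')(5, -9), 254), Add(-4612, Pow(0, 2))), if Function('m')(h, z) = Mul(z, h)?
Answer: -963908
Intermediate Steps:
Function('m')(h, z) = Mul(h, z)
Mul(Add(Function('m')(5, -9), 254), Add(-4612, Pow(0, 2))) = Mul(Add(Mul(5, -9), 254), Add(-4612, Pow(0, 2))) = Mul(Add(-45, 254), Add(-4612, 0)) = Mul(209, -4612) = -963908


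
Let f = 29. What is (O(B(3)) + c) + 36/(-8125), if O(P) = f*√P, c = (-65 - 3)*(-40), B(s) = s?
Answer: 22099964/8125 + 29*√3 ≈ 2770.2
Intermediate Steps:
c = 2720 (c = -68*(-40) = 2720)
O(P) = 29*√P
(O(B(3)) + c) + 36/(-8125) = (29*√3 + 2720) + 36/(-8125) = (2720 + 29*√3) + 36*(-1/8125) = (2720 + 29*√3) - 36/8125 = 22099964/8125 + 29*√3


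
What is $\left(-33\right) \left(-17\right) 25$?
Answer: $14025$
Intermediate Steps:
$\left(-33\right) \left(-17\right) 25 = 561 \cdot 25 = 14025$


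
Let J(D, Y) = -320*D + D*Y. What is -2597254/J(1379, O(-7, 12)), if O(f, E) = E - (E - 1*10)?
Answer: 1298627/213745 ≈ 6.0756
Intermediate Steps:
O(f, E) = 10 (O(f, E) = E - (E - 10) = E - (-10 + E) = E + (10 - E) = 10)
-2597254/J(1379, O(-7, 12)) = -2597254*1/(1379*(-320 + 10)) = -2597254/(1379*(-310)) = -2597254/(-427490) = -2597254*(-1/427490) = 1298627/213745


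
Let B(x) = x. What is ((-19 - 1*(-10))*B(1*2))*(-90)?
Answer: 1620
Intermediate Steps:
((-19 - 1*(-10))*B(1*2))*(-90) = ((-19 - 1*(-10))*(1*2))*(-90) = ((-19 + 10)*2)*(-90) = -9*2*(-90) = -18*(-90) = 1620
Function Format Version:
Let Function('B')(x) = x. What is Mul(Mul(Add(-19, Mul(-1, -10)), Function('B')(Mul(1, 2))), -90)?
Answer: 1620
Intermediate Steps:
Mul(Mul(Add(-19, Mul(-1, -10)), Function('B')(Mul(1, 2))), -90) = Mul(Mul(Add(-19, Mul(-1, -10)), Mul(1, 2)), -90) = Mul(Mul(Add(-19, 10), 2), -90) = Mul(Mul(-9, 2), -90) = Mul(-18, -90) = 1620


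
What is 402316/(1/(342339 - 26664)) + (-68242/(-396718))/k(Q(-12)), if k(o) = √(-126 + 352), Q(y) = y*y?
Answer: 127001103300 + 34121*√226/44829134 ≈ 1.2700e+11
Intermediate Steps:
Q(y) = y²
k(o) = √226
402316/(1/(342339 - 26664)) + (-68242/(-396718))/k(Q(-12)) = 402316/(1/(342339 - 26664)) + (-68242/(-396718))/(√226) = 402316/(1/315675) + (-68242*(-1/396718))*(√226/226) = 402316/(1/315675) + 34121*(√226/226)/198359 = 402316*315675 + 34121*√226/44829134 = 127001103300 + 34121*√226/44829134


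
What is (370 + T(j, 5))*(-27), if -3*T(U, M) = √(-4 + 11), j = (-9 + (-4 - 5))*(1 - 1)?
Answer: -9990 + 9*√7 ≈ -9966.2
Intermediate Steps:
j = 0 (j = (-9 - 9)*0 = -18*0 = 0)
T(U, M) = -√7/3 (T(U, M) = -√(-4 + 11)/3 = -√7/3)
(370 + T(j, 5))*(-27) = (370 - √7/3)*(-27) = -9990 + 9*√7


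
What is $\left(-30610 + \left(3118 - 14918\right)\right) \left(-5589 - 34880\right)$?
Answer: $1716290290$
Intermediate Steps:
$\left(-30610 + \left(3118 - 14918\right)\right) \left(-5589 - 34880\right) = \left(-30610 + \left(3118 - 14918\right)\right) \left(-40469\right) = \left(-30610 - 11800\right) \left(-40469\right) = \left(-42410\right) \left(-40469\right) = 1716290290$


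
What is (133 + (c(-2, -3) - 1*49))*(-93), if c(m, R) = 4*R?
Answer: -6696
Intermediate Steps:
(133 + (c(-2, -3) - 1*49))*(-93) = (133 + (4*(-3) - 1*49))*(-93) = (133 + (-12 - 49))*(-93) = (133 - 61)*(-93) = 72*(-93) = -6696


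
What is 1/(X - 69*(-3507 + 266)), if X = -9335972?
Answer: -1/9112343 ≈ -1.0974e-7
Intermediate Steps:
1/(X - 69*(-3507 + 266)) = 1/(-9335972 - 69*(-3507 + 266)) = 1/(-9335972 - 69*(-3241)) = 1/(-9335972 + 223629) = 1/(-9112343) = -1/9112343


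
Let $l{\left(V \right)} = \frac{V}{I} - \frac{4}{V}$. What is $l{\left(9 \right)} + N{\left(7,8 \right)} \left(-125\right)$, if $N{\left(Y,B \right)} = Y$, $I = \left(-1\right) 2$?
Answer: $- \frac{15839}{18} \approx -879.94$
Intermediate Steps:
$I = -2$
$l{\left(V \right)} = - \frac{4}{V} - \frac{V}{2}$ ($l{\left(V \right)} = \frac{V}{-2} - \frac{4}{V} = V \left(- \frac{1}{2}\right) - \frac{4}{V} = - \frac{V}{2} - \frac{4}{V} = - \frac{4}{V} - \frac{V}{2}$)
$l{\left(9 \right)} + N{\left(7,8 \right)} \left(-125\right) = \left(- \frac{4}{9} - \frac{9}{2}\right) + 7 \left(-125\right) = \left(\left(-4\right) \frac{1}{9} - \frac{9}{2}\right) - 875 = \left(- \frac{4}{9} - \frac{9}{2}\right) - 875 = - \frac{89}{18} - 875 = - \frac{15839}{18}$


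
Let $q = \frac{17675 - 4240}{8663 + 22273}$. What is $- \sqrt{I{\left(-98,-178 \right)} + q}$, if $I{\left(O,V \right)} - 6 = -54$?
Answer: $- \frac{i \sqrt{11380526862}}{15468} \approx - 6.8968 i$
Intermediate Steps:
$I{\left(O,V \right)} = -48$ ($I{\left(O,V \right)} = 6 - 54 = -48$)
$q = \frac{13435}{30936} \approx 0.43428$
$- \sqrt{I{\left(-98,-178 \right)} + q} = - \sqrt{-48 + \frac{13435}{30936}} = - \sqrt{- \frac{1471493}{30936}} = - \frac{i \sqrt{11380526862}}{15468}$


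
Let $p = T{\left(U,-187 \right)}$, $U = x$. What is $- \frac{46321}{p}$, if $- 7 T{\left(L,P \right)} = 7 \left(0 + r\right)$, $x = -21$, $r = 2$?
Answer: $\frac{46321}{2} \approx 23161.0$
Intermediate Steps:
$U = -21$
$T{\left(L,P \right)} = -2$ ($T{\left(L,P \right)} = - \frac{7 \left(0 + 2\right)}{7} = - \frac{7 \cdot 2}{7} = \left(- \frac{1}{7}\right) 14 = -2$)
$p = -2$
$- \frac{46321}{p} = - \frac{46321}{-2} = \left(-46321\right) \left(- \frac{1}{2}\right) = \frac{46321}{2}$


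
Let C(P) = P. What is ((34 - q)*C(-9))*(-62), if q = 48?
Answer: -7812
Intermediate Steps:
((34 - q)*C(-9))*(-62) = ((34 - 1*48)*(-9))*(-62) = ((34 - 48)*(-9))*(-62) = -14*(-9)*(-62) = 126*(-62) = -7812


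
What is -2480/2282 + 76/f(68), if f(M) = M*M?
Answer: -1411761/1318996 ≈ -1.0703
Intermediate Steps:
f(M) = M²
-2480/2282 + 76/f(68) = -2480/2282 + 76/(68²) = -2480*1/2282 + 76/4624 = -1240/1141 + 76*(1/4624) = -1240/1141 + 19/1156 = -1411761/1318996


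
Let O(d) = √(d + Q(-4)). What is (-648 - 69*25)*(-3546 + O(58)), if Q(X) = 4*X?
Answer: 8414658 - 2373*√42 ≈ 8.3993e+6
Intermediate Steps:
O(d) = √(-16 + d) (O(d) = √(d + 4*(-4)) = √(d - 16) = √(-16 + d))
(-648 - 69*25)*(-3546 + O(58)) = (-648 - 69*25)*(-3546 + √(-16 + 58)) = (-648 - 1725)*(-3546 + √42) = -2373*(-3546 + √42) = 8414658 - 2373*√42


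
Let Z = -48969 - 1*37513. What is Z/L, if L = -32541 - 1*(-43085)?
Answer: -43241/5272 ≈ -8.2020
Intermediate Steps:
L = 10544 (L = -32541 + 43085 = 10544)
Z = -86482 (Z = -48969 - 37513 = -86482)
Z/L = -86482/10544 = -86482*1/10544 = -43241/5272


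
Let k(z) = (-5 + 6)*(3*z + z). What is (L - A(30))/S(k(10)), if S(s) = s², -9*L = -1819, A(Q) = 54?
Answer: 1333/14400 ≈ 0.092569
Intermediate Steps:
k(z) = 4*z (k(z) = 1*(4*z) = 4*z)
L = 1819/9 (L = -⅑*(-1819) = 1819/9 ≈ 202.11)
(L - A(30))/S(k(10)) = (1819/9 - 1*54)/((4*10)²) = (1819/9 - 54)/(40²) = (1333/9)/1600 = (1333/9)*(1/1600) = 1333/14400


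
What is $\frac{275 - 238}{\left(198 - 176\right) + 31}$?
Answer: $\frac{37}{53} \approx 0.69811$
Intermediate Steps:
$\frac{275 - 238}{\left(198 - 176\right) + 31} = \frac{37}{22 + 31} = \frac{37}{53}$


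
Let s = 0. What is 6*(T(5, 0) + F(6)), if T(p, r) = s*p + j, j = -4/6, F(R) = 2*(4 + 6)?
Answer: 116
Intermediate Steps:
F(R) = 20 (F(R) = 2*10 = 20)
j = -⅔ (j = -4*⅙ = -⅔ ≈ -0.66667)
T(p, r) = -⅔ (T(p, r) = 0*p - ⅔ = 0 - ⅔ = -⅔)
6*(T(5, 0) + F(6)) = 6*(-⅔ + 20) = 6*(58/3) = 116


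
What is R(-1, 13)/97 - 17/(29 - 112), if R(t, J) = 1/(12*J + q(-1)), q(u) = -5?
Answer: 249082/1215701 ≈ 0.20489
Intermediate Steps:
R(t, J) = 1/(-5 + 12*J) (R(t, J) = 1/(12*J - 5) = 1/(-5 + 12*J))
R(-1, 13)/97 - 17/(29 - 112) = 1/((-5 + 12*13)*97) - 17/(29 - 112) = (1/97)/(-5 + 156) - 17/(-83) = (1/97)/151 - 17*(-1/83) = (1/151)*(1/97) + 17/83 = 1/14647 + 17/83 = 249082/1215701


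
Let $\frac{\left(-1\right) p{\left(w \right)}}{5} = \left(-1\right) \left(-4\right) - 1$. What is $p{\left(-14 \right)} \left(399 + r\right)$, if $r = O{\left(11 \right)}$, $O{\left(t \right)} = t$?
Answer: $-6150$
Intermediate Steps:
$r = 11$
$p{\left(w \right)} = -15$ ($p{\left(w \right)} = - 5 \left(\left(-1\right) \left(-4\right) - 1\right) = - 5 \left(4 - 1\right) = \left(-5\right) 3 = -15$)
$p{\left(-14 \right)} \left(399 + r\right) = - 15 \left(399 + 11\right) = \left(-15\right) 410 = -6150$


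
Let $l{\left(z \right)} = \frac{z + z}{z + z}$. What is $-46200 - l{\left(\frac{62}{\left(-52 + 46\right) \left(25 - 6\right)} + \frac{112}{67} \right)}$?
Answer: $-46201$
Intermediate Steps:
$l{\left(z \right)} = 1$ ($l{\left(z \right)} = \frac{2 z}{2 z} = 2 z \frac{1}{2 z} = 1$)
$-46200 - l{\left(\frac{62}{\left(-52 + 46\right) \left(25 - 6\right)} + \frac{112}{67} \right)} = -46200 - 1 = -46201$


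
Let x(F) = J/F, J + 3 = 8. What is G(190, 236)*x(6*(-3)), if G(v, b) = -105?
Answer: 175/6 ≈ 29.167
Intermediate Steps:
J = 5 (J = -3 + 8 = 5)
x(F) = 5/F
G(190, 236)*x(6*(-3)) = -525/(6*(-3)) = -525/(-18) = -525*(-1)/18 = -105*(-5/18) = 175/6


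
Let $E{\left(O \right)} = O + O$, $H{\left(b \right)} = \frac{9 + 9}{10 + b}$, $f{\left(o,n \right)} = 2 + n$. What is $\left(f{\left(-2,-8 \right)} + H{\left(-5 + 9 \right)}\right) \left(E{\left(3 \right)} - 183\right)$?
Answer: $\frac{5841}{7} \approx 834.43$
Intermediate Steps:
$H{\left(b \right)} = \frac{18}{10 + b}$
$E{\left(O \right)} = 2 O$
$\left(f{\left(-2,-8 \right)} + H{\left(-5 + 9 \right)}\right) \left(E{\left(3 \right)} - 183\right) = \left(\left(2 - 8\right) + \frac{18}{10 + \left(-5 + 9\right)}\right) \left(2 \cdot 3 - 183\right) = \left(-6 + \frac{18}{10 + 4}\right) \left(6 - 183\right) = \left(-6 + \frac{18}{14}\right) \left(-177\right) = \left(-6 + 18 \cdot \frac{1}{14}\right) \left(-177\right) = \left(-6 + \frac{9}{7}\right) \left(-177\right) = \left(- \frac{33}{7}\right) \left(-177\right) = \frac{5841}{7}$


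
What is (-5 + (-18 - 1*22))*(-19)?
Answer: 855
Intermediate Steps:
(-5 + (-18 - 1*22))*(-19) = (-5 + (-18 - 22))*(-19) = (-5 - 40)*(-19) = -45*(-19) = 855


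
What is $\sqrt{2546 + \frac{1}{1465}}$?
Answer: $\frac{\sqrt{5464290315}}{1465} \approx 50.458$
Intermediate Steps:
$\sqrt{2546 + \frac{1}{1465}} = \sqrt{\frac{3729891}{1465}} = \frac{\sqrt{5464290315}}{1465}$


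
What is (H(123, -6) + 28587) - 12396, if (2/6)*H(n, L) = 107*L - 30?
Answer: 14175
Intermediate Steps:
H(n, L) = -90 + 321*L (H(n, L) = 3*(107*L - 30) = 3*(-30 + 107*L) = -90 + 321*L)
(H(123, -6) + 28587) - 12396 = ((-90 + 321*(-6)) + 28587) - 12396 = ((-90 - 1926) + 28587) - 12396 = (-2016 + 28587) - 12396 = 26571 - 12396 = 14175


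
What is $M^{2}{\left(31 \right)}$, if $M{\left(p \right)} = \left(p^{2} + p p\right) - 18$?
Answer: $3625216$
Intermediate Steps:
$M{\left(p \right)} = -18 + 2 p^{2}$ ($M{\left(p \right)} = \left(p^{2} + p^{2}\right) - 18 = 2 p^{2} - 18 = -18 + 2 p^{2}$)
$M^{2}{\left(31 \right)} = \left(-18 + 2 \cdot 31^{2}\right)^{2} = \left(-18 + 2 \cdot 961\right)^{2} = \left(-18 + 1922\right)^{2} = 1904^{2} = 3625216$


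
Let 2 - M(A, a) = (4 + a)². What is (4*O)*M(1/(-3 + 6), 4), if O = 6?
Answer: -1488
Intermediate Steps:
M(A, a) = 2 - (4 + a)²
(4*O)*M(1/(-3 + 6), 4) = (4*6)*(2 - (4 + 4)²) = 24*(2 - 1*8²) = 24*(2 - 1*64) = 24*(2 - 64) = 24*(-62) = -1488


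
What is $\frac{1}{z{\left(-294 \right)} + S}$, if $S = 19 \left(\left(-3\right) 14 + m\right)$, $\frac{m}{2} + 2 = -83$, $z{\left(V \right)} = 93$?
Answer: $- \frac{1}{3935} \approx -0.00025413$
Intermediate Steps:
$m = -170$ ($m = -4 + 2 \left(-83\right) = -4 - 166 = -170$)
$S = -4028$ ($S = 19 \left(\left(-3\right) 14 - 170\right) = 19 \left(-42 - 170\right) = 19 \left(-212\right) = -4028$)
$\frac{1}{z{\left(-294 \right)} + S} = \frac{1}{93 - 4028} = \frac{1}{-3935} = - \frac{1}{3935}$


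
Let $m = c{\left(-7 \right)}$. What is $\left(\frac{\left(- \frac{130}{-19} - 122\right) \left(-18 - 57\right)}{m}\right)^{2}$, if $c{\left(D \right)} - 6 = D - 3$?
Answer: $\frac{1683050625}{361} \approx 4.6622 \cdot 10^{6}$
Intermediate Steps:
$c{\left(D \right)} = 3 + D$ ($c{\left(D \right)} = 6 + \left(D - 3\right) = 6 + \left(-3 + D\right) = 3 + D$)
$m = -4$ ($m = 3 - 7 = -4$)
$\left(\frac{\left(- \frac{130}{-19} - 122\right) \left(-18 - 57\right)}{m}\right)^{2} = \left(\frac{\left(- \frac{130}{-19} - 122\right) \left(-18 - 57\right)}{-4}\right)^{2} = \left(\left(\left(-130\right) \left(- \frac{1}{19}\right) - 122\right) \left(-75\right) \left(- \frac{1}{4}\right)\right)^{2} = \left(\left(\frac{130}{19} - 122\right) \left(-75\right) \left(- \frac{1}{4}\right)\right)^{2} = \left(\left(- \frac{2188}{19}\right) \left(-75\right) \left(- \frac{1}{4}\right)\right)^{2} = \left(\frac{164100}{19} \left(- \frac{1}{4}\right)\right)^{2} = \left(- \frac{41025}{19}\right)^{2} = \frac{1683050625}{361}$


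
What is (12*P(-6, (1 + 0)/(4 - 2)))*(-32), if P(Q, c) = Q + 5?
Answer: 384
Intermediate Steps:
P(Q, c) = 5 + Q
(12*P(-6, (1 + 0)/(4 - 2)))*(-32) = (12*(5 - 6))*(-32) = (12*(-1))*(-32) = -12*(-32) = 384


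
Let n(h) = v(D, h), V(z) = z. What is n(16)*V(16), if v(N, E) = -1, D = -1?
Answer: -16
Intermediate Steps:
n(h) = -1
n(16)*V(16) = -1*16 = -16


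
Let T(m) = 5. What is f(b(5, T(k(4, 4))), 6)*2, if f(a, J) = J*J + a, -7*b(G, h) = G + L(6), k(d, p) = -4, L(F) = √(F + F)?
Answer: 494/7 - 4*√3/7 ≈ 69.582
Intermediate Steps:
L(F) = √2*√F (L(F) = √(2*F) = √2*√F)
b(G, h) = -2*√3/7 - G/7 (b(G, h) = -(G + √2*√6)/7 = -(G + 2*√3)/7 = -2*√3/7 - G/7)
f(a, J) = a + J² (f(a, J) = J² + a = a + J²)
f(b(5, T(k(4, 4))), 6)*2 = ((-2*√3/7 - ⅐*5) + 6²)*2 = ((-2*√3/7 - 5/7) + 36)*2 = ((-5/7 - 2*√3/7) + 36)*2 = (247/7 - 2*√3/7)*2 = 494/7 - 4*√3/7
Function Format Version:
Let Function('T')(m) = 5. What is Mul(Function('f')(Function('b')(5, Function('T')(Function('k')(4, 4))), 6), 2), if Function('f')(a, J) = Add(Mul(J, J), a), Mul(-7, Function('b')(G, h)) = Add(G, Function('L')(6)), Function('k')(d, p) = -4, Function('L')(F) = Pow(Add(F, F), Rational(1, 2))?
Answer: Add(Rational(494, 7), Mul(Rational(-4, 7), Pow(3, Rational(1, 2)))) ≈ 69.582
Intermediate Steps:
Function('L')(F) = Mul(Pow(2, Rational(1, 2)), Pow(F, Rational(1, 2))) (Function('L')(F) = Pow(Mul(2, F), Rational(1, 2)) = Mul(Pow(2, Rational(1, 2)), Pow(F, Rational(1, 2))))
Function('b')(G, h) = Add(Mul(Rational(-2, 7), Pow(3, Rational(1, 2))), Mul(Rational(-1, 7), G)) (Function('b')(G, h) = Mul(Rational(-1, 7), Add(G, Mul(Pow(2, Rational(1, 2)), Pow(6, Rational(1, 2))))) = Mul(Rational(-1, 7), Add(G, Mul(2, Pow(3, Rational(1, 2))))) = Add(Mul(Rational(-2, 7), Pow(3, Rational(1, 2))), Mul(Rational(-1, 7), G)))
Function('f')(a, J) = Add(a, Pow(J, 2)) (Function('f')(a, J) = Add(Pow(J, 2), a) = Add(a, Pow(J, 2)))
Mul(Function('f')(Function('b')(5, Function('T')(Function('k')(4, 4))), 6), 2) = Mul(Add(Add(Mul(Rational(-2, 7), Pow(3, Rational(1, 2))), Mul(Rational(-1, 7), 5)), Pow(6, 2)), 2) = Mul(Add(Add(Mul(Rational(-2, 7), Pow(3, Rational(1, 2))), Rational(-5, 7)), 36), 2) = Mul(Add(Add(Rational(-5, 7), Mul(Rational(-2, 7), Pow(3, Rational(1, 2)))), 36), 2) = Mul(Add(Rational(247, 7), Mul(Rational(-2, 7), Pow(3, Rational(1, 2)))), 2) = Add(Rational(494, 7), Mul(Rational(-4, 7), Pow(3, Rational(1, 2))))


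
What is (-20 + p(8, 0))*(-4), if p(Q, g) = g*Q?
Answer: 80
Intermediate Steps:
p(Q, g) = Q*g
(-20 + p(8, 0))*(-4) = (-20 + 8*0)*(-4) = (-20 + 0)*(-4) = -20*(-4) = 80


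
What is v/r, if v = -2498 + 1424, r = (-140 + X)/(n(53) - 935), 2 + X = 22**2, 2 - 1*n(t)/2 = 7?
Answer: 56385/19 ≈ 2967.6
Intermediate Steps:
n(t) = -10 (n(t) = 4 - 2*7 = 4 - 14 = -10)
X = 482 (X = -2 + 22**2 = -2 + 484 = 482)
r = -38/105 (r = (-140 + 482)/(-10 - 935) = 342/(-945) = 342*(-1/945) = -38/105 ≈ -0.36190)
v = -1074
v/r = -1074/(-38/105) = -1074*(-105/38) = 56385/19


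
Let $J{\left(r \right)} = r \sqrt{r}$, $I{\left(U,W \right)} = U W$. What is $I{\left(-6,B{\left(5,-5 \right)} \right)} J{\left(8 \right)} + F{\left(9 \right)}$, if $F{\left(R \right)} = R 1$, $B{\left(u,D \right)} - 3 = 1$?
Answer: $9 - 384 \sqrt{2} \approx -534.06$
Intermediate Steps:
$B{\left(u,D \right)} = 4$ ($B{\left(u,D \right)} = 3 + 1 = 4$)
$F{\left(R \right)} = R$
$J{\left(r \right)} = r^{\frac{3}{2}}$
$I{\left(-6,B{\left(5,-5 \right)} \right)} J{\left(8 \right)} + F{\left(9 \right)} = \left(-6\right) 4 \cdot 8^{\frac{3}{2}} + 9 = - 24 \cdot 16 \sqrt{2} + 9 = - 384 \sqrt{2} + 9 = 9 - 384 \sqrt{2}$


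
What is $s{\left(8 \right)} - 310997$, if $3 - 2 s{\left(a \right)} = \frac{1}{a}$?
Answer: $- \frac{4975929}{16} \approx -3.11 \cdot 10^{5}$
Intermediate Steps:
$s{\left(a \right)} = \frac{3}{2} - \frac{1}{2 a}$
$s{\left(8 \right)} - 310997 = \frac{-1 + 3 \cdot 8}{2 \cdot 8} - 310997 = \frac{1}{2} \cdot \frac{1}{8} \left(-1 + 24\right) - 310997 = \frac{1}{2} \cdot \frac{1}{8} \cdot 23 - 310997 = \frac{23}{16} - 310997 = - \frac{4975929}{16}$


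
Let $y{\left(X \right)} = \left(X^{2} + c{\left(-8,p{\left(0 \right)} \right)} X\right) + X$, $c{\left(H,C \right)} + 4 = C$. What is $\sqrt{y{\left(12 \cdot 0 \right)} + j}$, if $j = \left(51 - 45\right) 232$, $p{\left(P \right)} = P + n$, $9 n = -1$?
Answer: $4 \sqrt{87} \approx 37.31$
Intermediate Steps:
$n = - \frac{1}{9}$ ($n = \frac{1}{9} \left(-1\right) = - \frac{1}{9} \approx -0.11111$)
$p{\left(P \right)} = - \frac{1}{9} + P$ ($p{\left(P \right)} = P - \frac{1}{9} = - \frac{1}{9} + P$)
$c{\left(H,C \right)} = -4 + C$
$y{\left(X \right)} = X^{2} - \frac{28 X}{9}$ ($y{\left(X \right)} = \left(X^{2} + \left(-4 + \left(- \frac{1}{9} + 0\right)\right) X\right) + X = \left(X^{2} + \left(-4 - \frac{1}{9}\right) X\right) + X = \left(X^{2} - \frac{37 X}{9}\right) + X = X^{2} - \frac{28 X}{9}$)
$j = 1392$ ($j = 6 \cdot 232 = 1392$)
$\sqrt{y{\left(12 \cdot 0 \right)} + j} = \sqrt{\frac{12 \cdot 0 \left(-28 + 9 \cdot 12 \cdot 0\right)}{9} + 1392} = \sqrt{\frac{1}{9} \cdot 0 \left(-28 + 9 \cdot 0\right) + 1392} = \sqrt{\frac{1}{9} \cdot 0 \left(-28 + 0\right) + 1392} = \sqrt{\frac{1}{9} \cdot 0 \left(-28\right) + 1392} = \sqrt{0 + 1392} = \sqrt{1392} = 4 \sqrt{87}$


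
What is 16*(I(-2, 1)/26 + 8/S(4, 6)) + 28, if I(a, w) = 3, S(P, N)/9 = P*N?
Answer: 10684/351 ≈ 30.439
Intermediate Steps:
S(P, N) = 9*N*P (S(P, N) = 9*(P*N) = 9*(N*P) = 9*N*P)
16*(I(-2, 1)/26 + 8/S(4, 6)) + 28 = 16*(3/26 + 8/((9*6*4))) + 28 = 16*(3*(1/26) + 8/216) + 28 = 16*(3/26 + 8*(1/216)) + 28 = 16*(3/26 + 1/27) + 28 = 16*(107/702) + 28 = 856/351 + 28 = 10684/351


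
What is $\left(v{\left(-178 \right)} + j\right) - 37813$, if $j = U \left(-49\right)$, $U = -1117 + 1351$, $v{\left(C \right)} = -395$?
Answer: $-49674$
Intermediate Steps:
$U = 234$
$j = -11466$ ($j = 234 \left(-49\right) = -11466$)
$\left(v{\left(-178 \right)} + j\right) - 37813 = \left(-395 - 11466\right) - 37813 = -11861 - 37813 = -49674$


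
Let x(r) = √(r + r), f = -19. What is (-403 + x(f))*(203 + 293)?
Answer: -199888 + 496*I*√38 ≈ -1.9989e+5 + 3057.6*I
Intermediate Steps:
x(r) = √2*√r (x(r) = √(2*r) = √2*√r)
(-403 + x(f))*(203 + 293) = (-403 + √2*√(-19))*(203 + 293) = (-403 + √2*(I*√19))*496 = (-403 + I*√38)*496 = -199888 + 496*I*√38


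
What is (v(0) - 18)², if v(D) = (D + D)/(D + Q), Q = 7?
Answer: 324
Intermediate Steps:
v(D) = 2*D/(7 + D) (v(D) = (D + D)/(D + 7) = (2*D)/(7 + D) = 2*D/(7 + D))
(v(0) - 18)² = (2*0/(7 + 0) - 18)² = (2*0/7 - 18)² = (2*0*(⅐) - 18)² = (0 - 18)² = (-18)² = 324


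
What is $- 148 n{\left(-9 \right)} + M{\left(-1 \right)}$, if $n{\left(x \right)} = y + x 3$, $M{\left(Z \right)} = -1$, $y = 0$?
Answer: $3995$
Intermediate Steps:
$n{\left(x \right)} = 3 x$ ($n{\left(x \right)} = 0 + x 3 = 0 + 3 x = 3 x$)
$- 148 n{\left(-9 \right)} + M{\left(-1 \right)} = - 148 \cdot 3 \left(-9\right) - 1 = \left(-148\right) \left(-27\right) - 1 = 3996 - 1 = 3995$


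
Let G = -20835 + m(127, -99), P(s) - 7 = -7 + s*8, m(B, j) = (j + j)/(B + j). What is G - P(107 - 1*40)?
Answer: -299293/14 ≈ -21378.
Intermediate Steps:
m(B, j) = 2*j/(B + j) (m(B, j) = (2*j)/(B + j) = 2*j/(B + j))
P(s) = 8*s (P(s) = 7 + (-7 + s*8) = 7 + (-7 + 8*s) = 8*s)
G = -291789/14 (G = -20835 + 2*(-99)/(127 - 99) = -20835 + 2*(-99)/28 = -20835 + 2*(-99)*(1/28) = -20835 - 99/14 = -291789/14 ≈ -20842.)
G - P(107 - 1*40) = -291789/14 - 8*(107 - 1*40) = -291789/14 - 8*(107 - 40) = -291789/14 - 8*67 = -291789/14 - 1*536 = -291789/14 - 536 = -299293/14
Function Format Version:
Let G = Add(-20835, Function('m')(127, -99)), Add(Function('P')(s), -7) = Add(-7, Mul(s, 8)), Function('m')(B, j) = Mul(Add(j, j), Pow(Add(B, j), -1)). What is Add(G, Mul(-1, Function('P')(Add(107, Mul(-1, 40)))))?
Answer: Rational(-299293, 14) ≈ -21378.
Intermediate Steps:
Function('m')(B, j) = Mul(2, j, Pow(Add(B, j), -1)) (Function('m')(B, j) = Mul(Mul(2, j), Pow(Add(B, j), -1)) = Mul(2, j, Pow(Add(B, j), -1)))
Function('P')(s) = Mul(8, s) (Function('P')(s) = Add(7, Add(-7, Mul(s, 8))) = Add(7, Add(-7, Mul(8, s))) = Mul(8, s))
G = Rational(-291789, 14) (G = Add(-20835, Mul(2, -99, Pow(Add(127, -99), -1))) = Add(-20835, Mul(2, -99, Pow(28, -1))) = Add(-20835, Mul(2, -99, Rational(1, 28))) = Add(-20835, Rational(-99, 14)) = Rational(-291789, 14) ≈ -20842.)
Add(G, Mul(-1, Function('P')(Add(107, Mul(-1, 40))))) = Add(Rational(-291789, 14), Mul(-1, Mul(8, Add(107, Mul(-1, 40))))) = Add(Rational(-291789, 14), Mul(-1, Mul(8, Add(107, -40)))) = Add(Rational(-291789, 14), Mul(-1, Mul(8, 67))) = Add(Rational(-291789, 14), Mul(-1, 536)) = Add(Rational(-291789, 14), -536) = Rational(-299293, 14)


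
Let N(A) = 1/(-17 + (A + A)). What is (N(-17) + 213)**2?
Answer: 117983044/2601 ≈ 45361.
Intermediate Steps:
N(A) = 1/(-17 + 2*A)
(N(-17) + 213)**2 = (1/(-17 + 2*(-17)) + 213)**2 = (1/(-17 - 34) + 213)**2 = (1/(-51) + 213)**2 = (-1/51 + 213)**2 = (10862/51)**2 = 117983044/2601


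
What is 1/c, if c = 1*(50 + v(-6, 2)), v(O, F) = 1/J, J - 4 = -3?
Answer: 1/51 ≈ 0.019608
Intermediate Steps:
J = 1 (J = 4 - 3 = 1)
v(O, F) = 1 (v(O, F) = 1/1 = 1)
c = 51 (c = 1*(50 + 1) = 1*51 = 51)
1/c = 1/51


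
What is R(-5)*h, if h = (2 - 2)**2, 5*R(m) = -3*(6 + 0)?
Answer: 0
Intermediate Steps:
R(m) = -18/5 (R(m) = (-3*(6 + 0))/5 = (-3*6)/5 = (1/5)*(-18) = -18/5)
h = 0 (h = 0**2 = 0)
R(-5)*h = -18/5*0 = 0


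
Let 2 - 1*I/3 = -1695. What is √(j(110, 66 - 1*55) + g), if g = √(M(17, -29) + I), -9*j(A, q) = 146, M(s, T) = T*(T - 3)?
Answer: √(-146 + 9*√6019)/3 ≈ 7.8333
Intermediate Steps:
I = 5091 (I = 6 - 3*(-1695) = 6 + 5085 = 5091)
M(s, T) = T*(-3 + T)
j(A, q) = -146/9 (j(A, q) = -⅑*146 = -146/9)
g = √6019 (g = √(-29*(-3 - 29) + 5091) = √(-29*(-32) + 5091) = √(928 + 5091) = √6019 ≈ 77.582)
√(j(110, 66 - 1*55) + g) = √(-146/9 + √6019)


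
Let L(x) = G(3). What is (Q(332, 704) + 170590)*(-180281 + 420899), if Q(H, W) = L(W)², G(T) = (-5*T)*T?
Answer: 41534276070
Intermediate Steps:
G(T) = -5*T²
L(x) = -45 (L(x) = -5*3² = -5*9 = -45)
Q(H, W) = 2025 (Q(H, W) = (-45)² = 2025)
(Q(332, 704) + 170590)*(-180281 + 420899) = (2025 + 170590)*(-180281 + 420899) = 172615*240618 = 41534276070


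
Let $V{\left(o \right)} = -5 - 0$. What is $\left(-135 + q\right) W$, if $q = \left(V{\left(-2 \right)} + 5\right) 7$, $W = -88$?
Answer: $11880$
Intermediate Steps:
$V{\left(o \right)} = -5$ ($V{\left(o \right)} = -5 + 0 = -5$)
$q = 0$ ($q = \left(-5 + 5\right) 7 = 0 \cdot 7 = 0$)
$\left(-135 + q\right) W = \left(-135 + 0\right) \left(-88\right) = \left(-135\right) \left(-88\right) = 11880$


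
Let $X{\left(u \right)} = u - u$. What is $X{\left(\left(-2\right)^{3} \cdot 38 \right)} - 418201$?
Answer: $-418201$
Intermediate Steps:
$X{\left(u \right)} = 0$
$X{\left(\left(-2\right)^{3} \cdot 38 \right)} - 418201 = 0 - 418201 = -418201$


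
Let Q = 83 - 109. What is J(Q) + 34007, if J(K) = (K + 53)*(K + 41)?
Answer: 34412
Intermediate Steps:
Q = -26
J(K) = (41 + K)*(53 + K) (J(K) = (53 + K)*(41 + K) = (41 + K)*(53 + K))
J(Q) + 34007 = (2173 + (-26)**2 + 94*(-26)) + 34007 = (2173 + 676 - 2444) + 34007 = 405 + 34007 = 34412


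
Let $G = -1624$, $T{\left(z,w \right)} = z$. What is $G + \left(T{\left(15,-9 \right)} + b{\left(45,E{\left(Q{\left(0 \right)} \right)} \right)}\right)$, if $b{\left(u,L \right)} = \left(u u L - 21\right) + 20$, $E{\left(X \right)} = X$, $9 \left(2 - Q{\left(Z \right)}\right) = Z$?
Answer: $2440$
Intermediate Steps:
$Q{\left(Z \right)} = 2 - \frac{Z}{9}$
$b{\left(u,L \right)} = -1 + L u^{2}$ ($b{\left(u,L \right)} = \left(u^{2} L - 21\right) + 20 = \left(L u^{2} - 21\right) + 20 = \left(-21 + L u^{2}\right) + 20 = -1 + L u^{2}$)
$G + \left(T{\left(15,-9 \right)} + b{\left(45,E{\left(Q{\left(0 \right)} \right)} \right)}\right) = -1624 - \left(-14 - \left(2 - 0\right) 45^{2}\right) = -1624 - \left(-14 - \left(2 + 0\right) 2025\right) = -1624 + \left(15 + \left(-1 + 2 \cdot 2025\right)\right) = -1624 + \left(15 + \left(-1 + 4050\right)\right) = -1624 + \left(15 + 4049\right) = -1624 + 4064 = 2440$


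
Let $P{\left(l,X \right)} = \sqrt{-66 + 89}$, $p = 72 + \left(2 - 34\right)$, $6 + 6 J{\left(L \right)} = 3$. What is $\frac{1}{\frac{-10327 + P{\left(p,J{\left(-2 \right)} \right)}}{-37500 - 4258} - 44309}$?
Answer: $- \frac{38631263162705}{1711703085736780501} + \frac{20879 \sqrt{23}}{1711703085736780501} \approx -2.2569 \cdot 10^{-5}$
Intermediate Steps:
$J{\left(L \right)} = - \frac{1}{2}$ ($J{\left(L \right)} = -1 + \frac{1}{6} \cdot 3 = -1 + \frac{1}{2} = - \frac{1}{2}$)
$p = 40$ ($p = 72 - 32 = 40$)
$P{\left(l,X \right)} = \sqrt{23}$
$\frac{1}{\frac{-10327 + P{\left(p,J{\left(-2 \right)} \right)}}{-37500 - 4258} - 44309} = \frac{1}{\frac{-10327 + \sqrt{23}}{-37500 - 4258} - 44309} = \frac{1}{\frac{-10327 + \sqrt{23}}{-41758} - 44309} = \frac{1}{\left(-10327 + \sqrt{23}\right) \left(- \frac{1}{41758}\right) - 44309} = \frac{1}{\left(\frac{10327}{41758} - \frac{\sqrt{23}}{41758}\right) - 44309} = \frac{1}{- \frac{1850244895}{41758} - \frac{\sqrt{23}}{41758}}$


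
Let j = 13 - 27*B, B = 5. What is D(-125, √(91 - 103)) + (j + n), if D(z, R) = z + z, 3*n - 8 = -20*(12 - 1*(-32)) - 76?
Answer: -688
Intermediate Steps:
n = -316 (n = 8/3 + (-20*(12 - 1*(-32)) - 76)/3 = 8/3 + (-20*(12 + 32) - 76)/3 = 8/3 + (-20*44 - 76)/3 = 8/3 + (-880 - 76)/3 = 8/3 + (⅓)*(-956) = 8/3 - 956/3 = -316)
D(z, R) = 2*z
j = -122 (j = 13 - 27*5 = 13 - 135 = -122)
D(-125, √(91 - 103)) + (j + n) = 2*(-125) + (-122 - 316) = -250 - 438 = -688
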